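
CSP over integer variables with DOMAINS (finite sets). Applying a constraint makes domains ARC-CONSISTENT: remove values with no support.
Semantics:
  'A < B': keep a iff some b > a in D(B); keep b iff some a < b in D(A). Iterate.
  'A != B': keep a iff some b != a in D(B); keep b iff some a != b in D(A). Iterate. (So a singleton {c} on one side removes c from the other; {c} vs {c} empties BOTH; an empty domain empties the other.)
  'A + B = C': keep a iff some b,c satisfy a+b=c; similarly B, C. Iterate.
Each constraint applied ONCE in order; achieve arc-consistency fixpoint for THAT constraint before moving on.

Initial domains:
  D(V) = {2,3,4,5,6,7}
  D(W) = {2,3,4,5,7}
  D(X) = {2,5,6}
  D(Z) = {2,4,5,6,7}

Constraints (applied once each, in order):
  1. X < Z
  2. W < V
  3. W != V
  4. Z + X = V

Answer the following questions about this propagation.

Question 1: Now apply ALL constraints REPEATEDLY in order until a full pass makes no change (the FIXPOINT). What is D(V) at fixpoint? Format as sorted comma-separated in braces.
Answer: {6,7}

Derivation:
pass 0 (initial): D(V)={2,3,4,5,6,7}
pass 1: V {2,3,4,5,6,7}->{6,7}; W {2,3,4,5,7}->{2,3,4,5}; X {2,5,6}->{2}; Z {2,4,5,6,7}->{4,5}
pass 2: no change
Fixpoint after 2 passes: D(V) = {6,7}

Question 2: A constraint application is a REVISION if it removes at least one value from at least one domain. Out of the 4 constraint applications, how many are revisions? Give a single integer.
Constraint 1 (X < Z) on D(X)={2,5,6} D(Z)={2,4,5,6,7}: Z {2,4,5,6,7}->{4,5,6,7} => REVISION
Constraint 2 (W < V) on D(W)={2,3,4,5,7} D(V)={2,3,4,5,6,7}: W {2,3,4,5,7}->{2,3,4,5}; V {2,3,4,5,6,7}->{3,4,5,6,7} => REVISION
Constraint 3 (W != V) on D(W)={2,3,4,5} D(V)={3,4,5,6,7}: no change => not a revision
Constraint 4 (Z + X = V) on D(Z)={4,5,6,7} D(X)={2,5,6} D(V)={3,4,5,6,7}: Z {4,5,6,7}->{4,5}; X {2,5,6}->{2}; V {3,4,5,6,7}->{6,7} => REVISION
Total revisions = 3

Answer: 3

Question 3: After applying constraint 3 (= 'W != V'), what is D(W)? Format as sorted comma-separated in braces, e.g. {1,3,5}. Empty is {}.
Constraint 1 (X < Z) on D(X)={2,5,6} D(Z)={2,4,5,6,7}: Z {2,4,5,6,7}->{4,5,6,7}
Constraint 2 (W < V) on D(W)={2,3,4,5,7} D(V)={2,3,4,5,6,7}: W {2,3,4,5,7}->{2,3,4,5}; V {2,3,4,5,6,7}->{3,4,5,6,7}
Constraint 3 (W != V) on D(W)={2,3,4,5} D(V)={3,4,5,6,7}: no change
So after constraint 3: D(W) = {2,3,4,5}

Answer: {2,3,4,5}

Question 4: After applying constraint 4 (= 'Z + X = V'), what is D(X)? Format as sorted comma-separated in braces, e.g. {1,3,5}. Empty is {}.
Constraint 1 (X < Z) on D(X)={2,5,6} D(Z)={2,4,5,6,7}: Z {2,4,5,6,7}->{4,5,6,7}
Constraint 2 (W < V) on D(W)={2,3,4,5,7} D(V)={2,3,4,5,6,7}: W {2,3,4,5,7}->{2,3,4,5}; V {2,3,4,5,6,7}->{3,4,5,6,7}
Constraint 3 (W != V) on D(W)={2,3,4,5} D(V)={3,4,5,6,7}: no change
Constraint 4 (Z + X = V) on D(Z)={4,5,6,7} D(X)={2,5,6} D(V)={3,4,5,6,7}: Z {4,5,6,7}->{4,5}; X {2,5,6}->{2}; V {3,4,5,6,7}->{6,7}
So after constraint 4: D(X) = {2}

Answer: {2}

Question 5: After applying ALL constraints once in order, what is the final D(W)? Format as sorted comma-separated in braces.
Answer: {2,3,4,5}

Derivation:
Constraint 1 (X < Z) on D(X)={2,5,6} D(Z)={2,4,5,6,7}: Z {2,4,5,6,7}->{4,5,6,7}
Constraint 2 (W < V) on D(W)={2,3,4,5,7} D(V)={2,3,4,5,6,7}: W {2,3,4,5,7}->{2,3,4,5}; V {2,3,4,5,6,7}->{3,4,5,6,7}
Constraint 3 (W != V) on D(W)={2,3,4,5} D(V)={3,4,5,6,7}: no change
Constraint 4 (Z + X = V) on D(Z)={4,5,6,7} D(X)={2,5,6} D(V)={3,4,5,6,7}: Z {4,5,6,7}->{4,5}; X {2,5,6}->{2}; V {3,4,5,6,7}->{6,7}
So after all 4 constraints: D(W) = {2,3,4,5}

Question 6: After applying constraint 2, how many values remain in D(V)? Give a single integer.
Answer: 5

Derivation:
Constraint 1 (X < Z) on D(X)={2,5,6} D(Z)={2,4,5,6,7}: Z {2,4,5,6,7}->{4,5,6,7}
Constraint 2 (W < V) on D(W)={2,3,4,5,7} D(V)={2,3,4,5,6,7}: W {2,3,4,5,7}->{2,3,4,5}; V {2,3,4,5,6,7}->{3,4,5,6,7}
So after constraint 2: D(V)={3,4,5,6,7}, size = 5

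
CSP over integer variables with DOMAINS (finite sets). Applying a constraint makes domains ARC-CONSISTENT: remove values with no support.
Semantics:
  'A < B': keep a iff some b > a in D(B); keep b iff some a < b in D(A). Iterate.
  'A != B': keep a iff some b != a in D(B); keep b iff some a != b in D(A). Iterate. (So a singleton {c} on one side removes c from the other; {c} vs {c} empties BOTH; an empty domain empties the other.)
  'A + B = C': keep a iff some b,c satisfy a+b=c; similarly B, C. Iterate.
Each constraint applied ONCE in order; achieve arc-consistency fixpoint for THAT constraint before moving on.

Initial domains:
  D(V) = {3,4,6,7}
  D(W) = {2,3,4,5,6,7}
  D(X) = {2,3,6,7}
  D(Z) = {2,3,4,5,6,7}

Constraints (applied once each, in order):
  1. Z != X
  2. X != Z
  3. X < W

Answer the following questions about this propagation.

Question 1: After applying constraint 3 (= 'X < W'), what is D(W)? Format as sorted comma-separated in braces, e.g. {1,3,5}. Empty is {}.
Constraint 1 (Z != X) on D(Z)={2,3,4,5,6,7} D(X)={2,3,6,7}: no change
Constraint 2 (X != Z) on D(X)={2,3,6,7} D(Z)={2,3,4,5,6,7}: no change
Constraint 3 (X < W) on D(X)={2,3,6,7} D(W)={2,3,4,5,6,7}: X {2,3,6,7}->{2,3,6}; W {2,3,4,5,6,7}->{3,4,5,6,7}
So after constraint 3: D(W) = {3,4,5,6,7}

Answer: {3,4,5,6,7}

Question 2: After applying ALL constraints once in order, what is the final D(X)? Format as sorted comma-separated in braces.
Constraint 1 (Z != X) on D(Z)={2,3,4,5,6,7} D(X)={2,3,6,7}: no change
Constraint 2 (X != Z) on D(X)={2,3,6,7} D(Z)={2,3,4,5,6,7}: no change
Constraint 3 (X < W) on D(X)={2,3,6,7} D(W)={2,3,4,5,6,7}: X {2,3,6,7}->{2,3,6}; W {2,3,4,5,6,7}->{3,4,5,6,7}
So after all 3 constraints: D(X) = {2,3,6}

Answer: {2,3,6}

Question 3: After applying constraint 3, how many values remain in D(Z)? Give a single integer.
Answer: 6

Derivation:
Constraint 1 (Z != X) on D(Z)={2,3,4,5,6,7} D(X)={2,3,6,7}: no change
Constraint 2 (X != Z) on D(X)={2,3,6,7} D(Z)={2,3,4,5,6,7}: no change
Constraint 3 (X < W) on D(X)={2,3,6,7} D(W)={2,3,4,5,6,7}: X {2,3,6,7}->{2,3,6}; W {2,3,4,5,6,7}->{3,4,5,6,7}
So after constraint 3: D(Z)={2,3,4,5,6,7}, size = 6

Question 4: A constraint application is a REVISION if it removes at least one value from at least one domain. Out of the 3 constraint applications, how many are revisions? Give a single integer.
Constraint 1 (Z != X) on D(Z)={2,3,4,5,6,7} D(X)={2,3,6,7}: no change => not a revision
Constraint 2 (X != Z) on D(X)={2,3,6,7} D(Z)={2,3,4,5,6,7}: no change => not a revision
Constraint 3 (X < W) on D(X)={2,3,6,7} D(W)={2,3,4,5,6,7}: X {2,3,6,7}->{2,3,6}; W {2,3,4,5,6,7}->{3,4,5,6,7} => REVISION
Total revisions = 1

Answer: 1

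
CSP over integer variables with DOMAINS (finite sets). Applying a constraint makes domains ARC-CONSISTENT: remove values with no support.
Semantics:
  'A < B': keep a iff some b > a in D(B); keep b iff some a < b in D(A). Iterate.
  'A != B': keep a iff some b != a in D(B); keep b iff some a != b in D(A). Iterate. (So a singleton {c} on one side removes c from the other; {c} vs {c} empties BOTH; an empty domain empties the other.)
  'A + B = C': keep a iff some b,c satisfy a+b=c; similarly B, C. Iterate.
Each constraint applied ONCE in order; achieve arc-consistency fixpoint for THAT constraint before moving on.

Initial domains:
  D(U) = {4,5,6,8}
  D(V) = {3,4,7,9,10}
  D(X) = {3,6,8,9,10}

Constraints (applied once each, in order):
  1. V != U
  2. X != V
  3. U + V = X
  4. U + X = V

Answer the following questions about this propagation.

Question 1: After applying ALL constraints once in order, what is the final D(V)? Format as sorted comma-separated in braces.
Constraint 1 (V != U) on D(V)={3,4,7,9,10} D(U)={4,5,6,8}: no change
Constraint 2 (X != V) on D(X)={3,6,8,9,10} D(V)={3,4,7,9,10}: no change
Constraint 3 (U + V = X) on D(U)={4,5,6,8} D(V)={3,4,7,9,10} D(X)={3,6,8,9,10}: U {4,5,6,8}->{4,5,6}; V {3,4,7,9,10}->{3,4}; X {3,6,8,9,10}->{8,9,10}
Constraint 4 (U + X = V) on D(U)={4,5,6} D(X)={8,9,10} D(V)={3,4}: U {4,5,6}->{}; X {8,9,10}->{}; V {3,4}->{}
So after all 4 constraints: D(V) = {}

Answer: {}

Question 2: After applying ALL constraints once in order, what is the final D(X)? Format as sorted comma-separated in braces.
Answer: {}

Derivation:
Constraint 1 (V != U) on D(V)={3,4,7,9,10} D(U)={4,5,6,8}: no change
Constraint 2 (X != V) on D(X)={3,6,8,9,10} D(V)={3,4,7,9,10}: no change
Constraint 3 (U + V = X) on D(U)={4,5,6,8} D(V)={3,4,7,9,10} D(X)={3,6,8,9,10}: U {4,5,6,8}->{4,5,6}; V {3,4,7,9,10}->{3,4}; X {3,6,8,9,10}->{8,9,10}
Constraint 4 (U + X = V) on D(U)={4,5,6} D(X)={8,9,10} D(V)={3,4}: U {4,5,6}->{}; X {8,9,10}->{}; V {3,4}->{}
So after all 4 constraints: D(X) = {}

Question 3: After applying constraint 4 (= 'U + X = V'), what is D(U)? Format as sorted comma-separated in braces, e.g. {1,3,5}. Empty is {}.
Constraint 1 (V != U) on D(V)={3,4,7,9,10} D(U)={4,5,6,8}: no change
Constraint 2 (X != V) on D(X)={3,6,8,9,10} D(V)={3,4,7,9,10}: no change
Constraint 3 (U + V = X) on D(U)={4,5,6,8} D(V)={3,4,7,9,10} D(X)={3,6,8,9,10}: U {4,5,6,8}->{4,5,6}; V {3,4,7,9,10}->{3,4}; X {3,6,8,9,10}->{8,9,10}
Constraint 4 (U + X = V) on D(U)={4,5,6} D(X)={8,9,10} D(V)={3,4}: U {4,5,6}->{}; X {8,9,10}->{}; V {3,4}->{}
So after constraint 4: D(U) = {}

Answer: {}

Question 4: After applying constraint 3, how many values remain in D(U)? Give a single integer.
Answer: 3

Derivation:
Constraint 1 (V != U) on D(V)={3,4,7,9,10} D(U)={4,5,6,8}: no change
Constraint 2 (X != V) on D(X)={3,6,8,9,10} D(V)={3,4,7,9,10}: no change
Constraint 3 (U + V = X) on D(U)={4,5,6,8} D(V)={3,4,7,9,10} D(X)={3,6,8,9,10}: U {4,5,6,8}->{4,5,6}; V {3,4,7,9,10}->{3,4}; X {3,6,8,9,10}->{8,9,10}
So after constraint 3: D(U)={4,5,6}, size = 3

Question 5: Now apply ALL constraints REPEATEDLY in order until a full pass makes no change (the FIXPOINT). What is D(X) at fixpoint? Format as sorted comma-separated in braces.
pass 0 (initial): D(X)={3,6,8,9,10}
pass 1: U {4,5,6,8}->{}; V {3,4,7,9,10}->{}; X {3,6,8,9,10}->{}
pass 2: no change
Fixpoint after 2 passes: D(X) = {}

Answer: {}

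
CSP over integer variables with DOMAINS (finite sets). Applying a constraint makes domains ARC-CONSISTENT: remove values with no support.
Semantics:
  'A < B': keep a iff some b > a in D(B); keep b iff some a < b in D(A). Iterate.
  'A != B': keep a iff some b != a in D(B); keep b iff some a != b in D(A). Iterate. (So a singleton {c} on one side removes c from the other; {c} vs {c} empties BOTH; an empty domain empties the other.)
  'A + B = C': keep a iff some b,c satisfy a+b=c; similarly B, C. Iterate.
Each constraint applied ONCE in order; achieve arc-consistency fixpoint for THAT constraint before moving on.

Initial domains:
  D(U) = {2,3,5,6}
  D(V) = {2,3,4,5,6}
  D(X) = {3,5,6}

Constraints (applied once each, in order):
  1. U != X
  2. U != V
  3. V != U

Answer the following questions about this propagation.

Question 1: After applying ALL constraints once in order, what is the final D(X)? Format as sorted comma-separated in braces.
Answer: {3,5,6}

Derivation:
Constraint 1 (U != X) on D(U)={2,3,5,6} D(X)={3,5,6}: no change
Constraint 2 (U != V) on D(U)={2,3,5,6} D(V)={2,3,4,5,6}: no change
Constraint 3 (V != U) on D(V)={2,3,4,5,6} D(U)={2,3,5,6}: no change
So after all 3 constraints: D(X) = {3,5,6}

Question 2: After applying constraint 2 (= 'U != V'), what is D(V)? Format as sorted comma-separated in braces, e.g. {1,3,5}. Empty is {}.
Answer: {2,3,4,5,6}

Derivation:
Constraint 1 (U != X) on D(U)={2,3,5,6} D(X)={3,5,6}: no change
Constraint 2 (U != V) on D(U)={2,3,5,6} D(V)={2,3,4,5,6}: no change
So after constraint 2: D(V) = {2,3,4,5,6}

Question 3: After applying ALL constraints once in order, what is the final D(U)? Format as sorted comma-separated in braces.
Constraint 1 (U != X) on D(U)={2,3,5,6} D(X)={3,5,6}: no change
Constraint 2 (U != V) on D(U)={2,3,5,6} D(V)={2,3,4,5,6}: no change
Constraint 3 (V != U) on D(V)={2,3,4,5,6} D(U)={2,3,5,6}: no change
So after all 3 constraints: D(U) = {2,3,5,6}

Answer: {2,3,5,6}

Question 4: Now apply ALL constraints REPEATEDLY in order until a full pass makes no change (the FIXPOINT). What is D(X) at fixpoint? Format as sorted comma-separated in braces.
Answer: {3,5,6}

Derivation:
pass 0 (initial): D(X)={3,5,6}
pass 1: no change
Fixpoint after 1 passes: D(X) = {3,5,6}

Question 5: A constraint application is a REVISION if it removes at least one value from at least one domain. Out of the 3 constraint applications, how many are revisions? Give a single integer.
Answer: 0

Derivation:
Constraint 1 (U != X) on D(U)={2,3,5,6} D(X)={3,5,6}: no change => not a revision
Constraint 2 (U != V) on D(U)={2,3,5,6} D(V)={2,3,4,5,6}: no change => not a revision
Constraint 3 (V != U) on D(V)={2,3,4,5,6} D(U)={2,3,5,6}: no change => not a revision
Total revisions = 0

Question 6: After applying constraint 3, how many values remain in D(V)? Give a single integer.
Constraint 1 (U != X) on D(U)={2,3,5,6} D(X)={3,5,6}: no change
Constraint 2 (U != V) on D(U)={2,3,5,6} D(V)={2,3,4,5,6}: no change
Constraint 3 (V != U) on D(V)={2,3,4,5,6} D(U)={2,3,5,6}: no change
So after constraint 3: D(V)={2,3,4,5,6}, size = 5

Answer: 5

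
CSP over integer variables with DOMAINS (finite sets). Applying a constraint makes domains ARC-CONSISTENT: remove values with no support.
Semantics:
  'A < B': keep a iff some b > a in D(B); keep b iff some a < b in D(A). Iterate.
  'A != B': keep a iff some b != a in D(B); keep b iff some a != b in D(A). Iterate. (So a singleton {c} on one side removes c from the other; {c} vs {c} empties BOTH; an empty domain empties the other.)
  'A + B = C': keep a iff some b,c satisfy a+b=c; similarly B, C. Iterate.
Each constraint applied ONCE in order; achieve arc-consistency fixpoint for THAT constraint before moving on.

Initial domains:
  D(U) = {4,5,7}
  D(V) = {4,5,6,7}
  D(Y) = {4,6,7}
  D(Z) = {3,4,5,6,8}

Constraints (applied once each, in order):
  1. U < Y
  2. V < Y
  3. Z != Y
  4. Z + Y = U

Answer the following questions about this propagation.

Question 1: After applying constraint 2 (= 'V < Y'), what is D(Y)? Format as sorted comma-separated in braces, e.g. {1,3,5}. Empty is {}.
Answer: {6,7}

Derivation:
Constraint 1 (U < Y) on D(U)={4,5,7} D(Y)={4,6,7}: U {4,5,7}->{4,5}; Y {4,6,7}->{6,7}
Constraint 2 (V < Y) on D(V)={4,5,6,7} D(Y)={6,7}: V {4,5,6,7}->{4,5,6}
So after constraint 2: D(Y) = {6,7}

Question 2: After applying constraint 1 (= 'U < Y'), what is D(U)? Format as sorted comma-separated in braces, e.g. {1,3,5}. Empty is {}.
Constraint 1 (U < Y) on D(U)={4,5,7} D(Y)={4,6,7}: U {4,5,7}->{4,5}; Y {4,6,7}->{6,7}
So after constraint 1: D(U) = {4,5}

Answer: {4,5}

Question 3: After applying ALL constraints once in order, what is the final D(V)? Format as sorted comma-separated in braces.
Answer: {4,5,6}

Derivation:
Constraint 1 (U < Y) on D(U)={4,5,7} D(Y)={4,6,7}: U {4,5,7}->{4,5}; Y {4,6,7}->{6,7}
Constraint 2 (V < Y) on D(V)={4,5,6,7} D(Y)={6,7}: V {4,5,6,7}->{4,5,6}
Constraint 3 (Z != Y) on D(Z)={3,4,5,6,8} D(Y)={6,7}: no change
Constraint 4 (Z + Y = U) on D(Z)={3,4,5,6,8} D(Y)={6,7} D(U)={4,5}: Z {3,4,5,6,8}->{}; Y {6,7}->{}; U {4,5}->{}
So after all 4 constraints: D(V) = {4,5,6}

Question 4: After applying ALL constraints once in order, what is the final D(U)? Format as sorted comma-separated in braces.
Constraint 1 (U < Y) on D(U)={4,5,7} D(Y)={4,6,7}: U {4,5,7}->{4,5}; Y {4,6,7}->{6,7}
Constraint 2 (V < Y) on D(V)={4,5,6,7} D(Y)={6,7}: V {4,5,6,7}->{4,5,6}
Constraint 3 (Z != Y) on D(Z)={3,4,5,6,8} D(Y)={6,7}: no change
Constraint 4 (Z + Y = U) on D(Z)={3,4,5,6,8} D(Y)={6,7} D(U)={4,5}: Z {3,4,5,6,8}->{}; Y {6,7}->{}; U {4,5}->{}
So after all 4 constraints: D(U) = {}

Answer: {}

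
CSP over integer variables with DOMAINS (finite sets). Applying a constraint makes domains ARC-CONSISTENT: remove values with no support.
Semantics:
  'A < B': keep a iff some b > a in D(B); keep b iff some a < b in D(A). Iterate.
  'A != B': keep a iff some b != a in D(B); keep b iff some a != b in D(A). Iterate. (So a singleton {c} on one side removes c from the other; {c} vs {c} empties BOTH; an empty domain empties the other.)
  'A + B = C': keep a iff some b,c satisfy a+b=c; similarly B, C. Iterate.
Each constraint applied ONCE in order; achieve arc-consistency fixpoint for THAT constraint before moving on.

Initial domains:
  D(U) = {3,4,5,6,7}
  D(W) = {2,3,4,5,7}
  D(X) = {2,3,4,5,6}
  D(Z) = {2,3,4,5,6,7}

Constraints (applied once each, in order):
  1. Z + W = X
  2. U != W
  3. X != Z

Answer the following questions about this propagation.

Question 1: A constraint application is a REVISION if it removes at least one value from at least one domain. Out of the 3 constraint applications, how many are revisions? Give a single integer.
Answer: 1

Derivation:
Constraint 1 (Z + W = X) on D(Z)={2,3,4,5,6,7} D(W)={2,3,4,5,7} D(X)={2,3,4,5,6}: Z {2,3,4,5,6,7}->{2,3,4}; W {2,3,4,5,7}->{2,3,4}; X {2,3,4,5,6}->{4,5,6} => REVISION
Constraint 2 (U != W) on D(U)={3,4,5,6,7} D(W)={2,3,4}: no change => not a revision
Constraint 3 (X != Z) on D(X)={4,5,6} D(Z)={2,3,4}: no change => not a revision
Total revisions = 1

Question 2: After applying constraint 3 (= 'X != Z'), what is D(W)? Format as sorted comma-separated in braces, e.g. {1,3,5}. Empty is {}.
Answer: {2,3,4}

Derivation:
Constraint 1 (Z + W = X) on D(Z)={2,3,4,5,6,7} D(W)={2,3,4,5,7} D(X)={2,3,4,5,6}: Z {2,3,4,5,6,7}->{2,3,4}; W {2,3,4,5,7}->{2,3,4}; X {2,3,4,5,6}->{4,5,6}
Constraint 2 (U != W) on D(U)={3,4,5,6,7} D(W)={2,3,4}: no change
Constraint 3 (X != Z) on D(X)={4,5,6} D(Z)={2,3,4}: no change
So after constraint 3: D(W) = {2,3,4}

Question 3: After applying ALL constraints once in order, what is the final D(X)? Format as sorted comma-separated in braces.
Answer: {4,5,6}

Derivation:
Constraint 1 (Z + W = X) on D(Z)={2,3,4,5,6,7} D(W)={2,3,4,5,7} D(X)={2,3,4,5,6}: Z {2,3,4,5,6,7}->{2,3,4}; W {2,3,4,5,7}->{2,3,4}; X {2,3,4,5,6}->{4,5,6}
Constraint 2 (U != W) on D(U)={3,4,5,6,7} D(W)={2,3,4}: no change
Constraint 3 (X != Z) on D(X)={4,5,6} D(Z)={2,3,4}: no change
So after all 3 constraints: D(X) = {4,5,6}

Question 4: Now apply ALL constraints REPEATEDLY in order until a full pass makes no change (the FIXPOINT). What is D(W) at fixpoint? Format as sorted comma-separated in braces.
Answer: {2,3,4}

Derivation:
pass 0 (initial): D(W)={2,3,4,5,7}
pass 1: W {2,3,4,5,7}->{2,3,4}; X {2,3,4,5,6}->{4,5,6}; Z {2,3,4,5,6,7}->{2,3,4}
pass 2: no change
Fixpoint after 2 passes: D(W) = {2,3,4}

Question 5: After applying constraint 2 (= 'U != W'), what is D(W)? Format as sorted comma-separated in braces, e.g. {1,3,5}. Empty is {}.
Constraint 1 (Z + W = X) on D(Z)={2,3,4,5,6,7} D(W)={2,3,4,5,7} D(X)={2,3,4,5,6}: Z {2,3,4,5,6,7}->{2,3,4}; W {2,3,4,5,7}->{2,3,4}; X {2,3,4,5,6}->{4,5,6}
Constraint 2 (U != W) on D(U)={3,4,5,6,7} D(W)={2,3,4}: no change
So after constraint 2: D(W) = {2,3,4}

Answer: {2,3,4}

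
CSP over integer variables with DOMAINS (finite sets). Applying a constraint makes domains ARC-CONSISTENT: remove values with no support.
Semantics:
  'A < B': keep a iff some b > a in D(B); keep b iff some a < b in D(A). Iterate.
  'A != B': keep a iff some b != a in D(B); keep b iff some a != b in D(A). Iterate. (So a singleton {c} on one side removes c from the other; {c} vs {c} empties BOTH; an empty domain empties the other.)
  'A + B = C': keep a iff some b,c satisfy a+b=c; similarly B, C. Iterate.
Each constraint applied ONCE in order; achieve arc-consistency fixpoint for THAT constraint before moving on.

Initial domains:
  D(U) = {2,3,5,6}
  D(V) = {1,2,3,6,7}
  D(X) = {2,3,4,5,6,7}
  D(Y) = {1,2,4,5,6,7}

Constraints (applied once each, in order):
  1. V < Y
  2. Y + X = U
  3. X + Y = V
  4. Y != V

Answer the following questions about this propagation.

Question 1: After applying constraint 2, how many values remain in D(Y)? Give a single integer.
Answer: 2

Derivation:
Constraint 1 (V < Y) on D(V)={1,2,3,6,7} D(Y)={1,2,4,5,6,7}: V {1,2,3,6,7}->{1,2,3,6}; Y {1,2,4,5,6,7}->{2,4,5,6,7}
Constraint 2 (Y + X = U) on D(Y)={2,4,5,6,7} D(X)={2,3,4,5,6,7} D(U)={2,3,5,6}: Y {2,4,5,6,7}->{2,4}; X {2,3,4,5,6,7}->{2,3,4}; U {2,3,5,6}->{5,6}
So after constraint 2: D(Y)={2,4}, size = 2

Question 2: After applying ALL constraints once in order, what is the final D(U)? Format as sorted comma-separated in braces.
Constraint 1 (V < Y) on D(V)={1,2,3,6,7} D(Y)={1,2,4,5,6,7}: V {1,2,3,6,7}->{1,2,3,6}; Y {1,2,4,5,6,7}->{2,4,5,6,7}
Constraint 2 (Y + X = U) on D(Y)={2,4,5,6,7} D(X)={2,3,4,5,6,7} D(U)={2,3,5,6}: Y {2,4,5,6,7}->{2,4}; X {2,3,4,5,6,7}->{2,3,4}; U {2,3,5,6}->{5,6}
Constraint 3 (X + Y = V) on D(X)={2,3,4} D(Y)={2,4} D(V)={1,2,3,6}: X {2,3,4}->{2,4}; V {1,2,3,6}->{6}
Constraint 4 (Y != V) on D(Y)={2,4} D(V)={6}: no change
So after all 4 constraints: D(U) = {5,6}

Answer: {5,6}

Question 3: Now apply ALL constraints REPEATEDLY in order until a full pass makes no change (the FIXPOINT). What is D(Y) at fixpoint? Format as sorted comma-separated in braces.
pass 0 (initial): D(Y)={1,2,4,5,6,7}
pass 1: U {2,3,5,6}->{5,6}; V {1,2,3,6,7}->{6}; X {2,3,4,5,6,7}->{2,4}; Y {1,2,4,5,6,7}->{2,4}
pass 2: U {5,6}->{}; V {6}->{}; X {2,4}->{}; Y {2,4}->{}
pass 3: no change
Fixpoint after 3 passes: D(Y) = {}

Answer: {}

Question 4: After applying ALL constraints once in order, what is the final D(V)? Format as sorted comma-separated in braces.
Answer: {6}

Derivation:
Constraint 1 (V < Y) on D(V)={1,2,3,6,7} D(Y)={1,2,4,5,6,7}: V {1,2,3,6,7}->{1,2,3,6}; Y {1,2,4,5,6,7}->{2,4,5,6,7}
Constraint 2 (Y + X = U) on D(Y)={2,4,5,6,7} D(X)={2,3,4,5,6,7} D(U)={2,3,5,6}: Y {2,4,5,6,7}->{2,4}; X {2,3,4,5,6,7}->{2,3,4}; U {2,3,5,6}->{5,6}
Constraint 3 (X + Y = V) on D(X)={2,3,4} D(Y)={2,4} D(V)={1,2,3,6}: X {2,3,4}->{2,4}; V {1,2,3,6}->{6}
Constraint 4 (Y != V) on D(Y)={2,4} D(V)={6}: no change
So after all 4 constraints: D(V) = {6}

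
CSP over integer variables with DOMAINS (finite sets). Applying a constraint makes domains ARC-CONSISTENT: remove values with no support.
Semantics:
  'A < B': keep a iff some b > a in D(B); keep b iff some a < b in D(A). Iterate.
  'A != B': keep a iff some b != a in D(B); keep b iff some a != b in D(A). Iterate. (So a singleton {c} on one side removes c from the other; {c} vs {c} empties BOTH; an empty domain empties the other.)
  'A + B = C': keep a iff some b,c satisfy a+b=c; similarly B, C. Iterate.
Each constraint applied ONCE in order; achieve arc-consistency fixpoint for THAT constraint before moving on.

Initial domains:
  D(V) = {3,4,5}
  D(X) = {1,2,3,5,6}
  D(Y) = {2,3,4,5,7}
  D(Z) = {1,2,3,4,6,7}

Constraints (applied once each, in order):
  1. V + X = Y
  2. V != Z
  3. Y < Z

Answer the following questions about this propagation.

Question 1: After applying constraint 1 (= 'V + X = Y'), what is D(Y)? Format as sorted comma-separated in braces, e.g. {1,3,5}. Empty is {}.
Answer: {4,5,7}

Derivation:
Constraint 1 (V + X = Y) on D(V)={3,4,5} D(X)={1,2,3,5,6} D(Y)={2,3,4,5,7}: X {1,2,3,5,6}->{1,2,3}; Y {2,3,4,5,7}->{4,5,7}
So after constraint 1: D(Y) = {4,5,7}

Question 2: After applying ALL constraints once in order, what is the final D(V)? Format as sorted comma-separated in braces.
Answer: {3,4,5}

Derivation:
Constraint 1 (V + X = Y) on D(V)={3,4,5} D(X)={1,2,3,5,6} D(Y)={2,3,4,5,7}: X {1,2,3,5,6}->{1,2,3}; Y {2,3,4,5,7}->{4,5,7}
Constraint 2 (V != Z) on D(V)={3,4,5} D(Z)={1,2,3,4,6,7}: no change
Constraint 3 (Y < Z) on D(Y)={4,5,7} D(Z)={1,2,3,4,6,7}: Y {4,5,7}->{4,5}; Z {1,2,3,4,6,7}->{6,7}
So after all 3 constraints: D(V) = {3,4,5}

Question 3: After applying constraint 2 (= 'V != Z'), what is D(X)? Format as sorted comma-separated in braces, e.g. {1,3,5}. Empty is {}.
Constraint 1 (V + X = Y) on D(V)={3,4,5} D(X)={1,2,3,5,6} D(Y)={2,3,4,5,7}: X {1,2,3,5,6}->{1,2,3}; Y {2,3,4,5,7}->{4,5,7}
Constraint 2 (V != Z) on D(V)={3,4,5} D(Z)={1,2,3,4,6,7}: no change
So after constraint 2: D(X) = {1,2,3}

Answer: {1,2,3}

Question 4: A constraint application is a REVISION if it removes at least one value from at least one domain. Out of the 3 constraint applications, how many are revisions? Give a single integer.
Answer: 2

Derivation:
Constraint 1 (V + X = Y) on D(V)={3,4,5} D(X)={1,2,3,5,6} D(Y)={2,3,4,5,7}: X {1,2,3,5,6}->{1,2,3}; Y {2,3,4,5,7}->{4,5,7} => REVISION
Constraint 2 (V != Z) on D(V)={3,4,5} D(Z)={1,2,3,4,6,7}: no change => not a revision
Constraint 3 (Y < Z) on D(Y)={4,5,7} D(Z)={1,2,3,4,6,7}: Y {4,5,7}->{4,5}; Z {1,2,3,4,6,7}->{6,7} => REVISION
Total revisions = 2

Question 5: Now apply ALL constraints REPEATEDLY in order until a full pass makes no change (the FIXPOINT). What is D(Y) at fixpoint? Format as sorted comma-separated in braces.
pass 0 (initial): D(Y)={2,3,4,5,7}
pass 1: X {1,2,3,5,6}->{1,2,3}; Y {2,3,4,5,7}->{4,5}; Z {1,2,3,4,6,7}->{6,7}
pass 2: V {3,4,5}->{3,4}; X {1,2,3}->{1,2}
pass 3: no change
Fixpoint after 3 passes: D(Y) = {4,5}

Answer: {4,5}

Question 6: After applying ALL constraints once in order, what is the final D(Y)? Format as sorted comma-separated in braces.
Answer: {4,5}

Derivation:
Constraint 1 (V + X = Y) on D(V)={3,4,5} D(X)={1,2,3,5,6} D(Y)={2,3,4,5,7}: X {1,2,3,5,6}->{1,2,3}; Y {2,3,4,5,7}->{4,5,7}
Constraint 2 (V != Z) on D(V)={3,4,5} D(Z)={1,2,3,4,6,7}: no change
Constraint 3 (Y < Z) on D(Y)={4,5,7} D(Z)={1,2,3,4,6,7}: Y {4,5,7}->{4,5}; Z {1,2,3,4,6,7}->{6,7}
So after all 3 constraints: D(Y) = {4,5}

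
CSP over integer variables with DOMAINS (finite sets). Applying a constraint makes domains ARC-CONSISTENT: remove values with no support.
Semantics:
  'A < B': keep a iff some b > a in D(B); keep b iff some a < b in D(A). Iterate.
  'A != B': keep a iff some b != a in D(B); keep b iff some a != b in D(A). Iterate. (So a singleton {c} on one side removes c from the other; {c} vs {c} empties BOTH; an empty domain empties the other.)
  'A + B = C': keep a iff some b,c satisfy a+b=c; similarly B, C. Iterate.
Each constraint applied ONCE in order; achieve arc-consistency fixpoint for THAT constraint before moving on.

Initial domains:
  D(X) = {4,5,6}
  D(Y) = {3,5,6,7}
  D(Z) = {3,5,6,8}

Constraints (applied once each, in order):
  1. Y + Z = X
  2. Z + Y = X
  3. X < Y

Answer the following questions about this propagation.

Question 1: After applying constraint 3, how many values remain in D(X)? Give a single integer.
Answer: 0

Derivation:
Constraint 1 (Y + Z = X) on D(Y)={3,5,6,7} D(Z)={3,5,6,8} D(X)={4,5,6}: Y {3,5,6,7}->{3}; Z {3,5,6,8}->{3}; X {4,5,6}->{6}
Constraint 2 (Z + Y = X) on D(Z)={3} D(Y)={3} D(X)={6}: no change
Constraint 3 (X < Y) on D(X)={6} D(Y)={3}: X {6}->{}; Y {3}->{}
So after constraint 3: D(X)={}, size = 0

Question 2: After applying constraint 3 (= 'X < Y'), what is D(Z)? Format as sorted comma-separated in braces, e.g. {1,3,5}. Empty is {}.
Answer: {3}

Derivation:
Constraint 1 (Y + Z = X) on D(Y)={3,5,6,7} D(Z)={3,5,6,8} D(X)={4,5,6}: Y {3,5,6,7}->{3}; Z {3,5,6,8}->{3}; X {4,5,6}->{6}
Constraint 2 (Z + Y = X) on D(Z)={3} D(Y)={3} D(X)={6}: no change
Constraint 3 (X < Y) on D(X)={6} D(Y)={3}: X {6}->{}; Y {3}->{}
So after constraint 3: D(Z) = {3}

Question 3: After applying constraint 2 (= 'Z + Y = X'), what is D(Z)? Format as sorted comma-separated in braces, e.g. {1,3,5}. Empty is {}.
Answer: {3}

Derivation:
Constraint 1 (Y + Z = X) on D(Y)={3,5,6,7} D(Z)={3,5,6,8} D(X)={4,5,6}: Y {3,5,6,7}->{3}; Z {3,5,6,8}->{3}; X {4,5,6}->{6}
Constraint 2 (Z + Y = X) on D(Z)={3} D(Y)={3} D(X)={6}: no change
So after constraint 2: D(Z) = {3}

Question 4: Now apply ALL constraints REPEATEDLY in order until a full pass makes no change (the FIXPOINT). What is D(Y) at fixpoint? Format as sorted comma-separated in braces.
pass 0 (initial): D(Y)={3,5,6,7}
pass 1: X {4,5,6}->{}; Y {3,5,6,7}->{}; Z {3,5,6,8}->{3}
pass 2: Z {3}->{}
pass 3: no change
Fixpoint after 3 passes: D(Y) = {}

Answer: {}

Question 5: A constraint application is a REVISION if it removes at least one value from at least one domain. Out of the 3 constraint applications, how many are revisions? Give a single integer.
Constraint 1 (Y + Z = X) on D(Y)={3,5,6,7} D(Z)={3,5,6,8} D(X)={4,5,6}: Y {3,5,6,7}->{3}; Z {3,5,6,8}->{3}; X {4,5,6}->{6} => REVISION
Constraint 2 (Z + Y = X) on D(Z)={3} D(Y)={3} D(X)={6}: no change => not a revision
Constraint 3 (X < Y) on D(X)={6} D(Y)={3}: X {6}->{}; Y {3}->{} => REVISION
Total revisions = 2

Answer: 2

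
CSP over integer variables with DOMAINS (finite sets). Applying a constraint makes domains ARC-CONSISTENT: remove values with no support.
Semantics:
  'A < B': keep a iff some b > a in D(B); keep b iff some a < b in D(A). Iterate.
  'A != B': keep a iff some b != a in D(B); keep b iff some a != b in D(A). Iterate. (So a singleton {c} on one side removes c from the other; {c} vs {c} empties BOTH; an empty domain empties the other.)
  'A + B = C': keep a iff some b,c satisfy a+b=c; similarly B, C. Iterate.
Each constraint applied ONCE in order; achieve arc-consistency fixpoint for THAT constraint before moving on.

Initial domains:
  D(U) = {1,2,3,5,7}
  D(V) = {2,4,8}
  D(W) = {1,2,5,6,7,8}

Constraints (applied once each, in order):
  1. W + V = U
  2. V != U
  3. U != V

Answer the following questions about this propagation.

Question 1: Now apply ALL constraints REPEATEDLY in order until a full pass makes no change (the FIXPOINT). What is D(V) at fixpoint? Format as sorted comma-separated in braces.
pass 0 (initial): D(V)={2,4,8}
pass 1: U {1,2,3,5,7}->{3,5,7}; V {2,4,8}->{2,4}; W {1,2,5,6,7,8}->{1,5}
pass 2: no change
Fixpoint after 2 passes: D(V) = {2,4}

Answer: {2,4}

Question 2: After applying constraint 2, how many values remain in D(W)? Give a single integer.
Constraint 1 (W + V = U) on D(W)={1,2,5,6,7,8} D(V)={2,4,8} D(U)={1,2,3,5,7}: W {1,2,5,6,7,8}->{1,5}; V {2,4,8}->{2,4}; U {1,2,3,5,7}->{3,5,7}
Constraint 2 (V != U) on D(V)={2,4} D(U)={3,5,7}: no change
So after constraint 2: D(W)={1,5}, size = 2

Answer: 2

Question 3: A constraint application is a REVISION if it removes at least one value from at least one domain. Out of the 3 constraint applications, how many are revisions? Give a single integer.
Constraint 1 (W + V = U) on D(W)={1,2,5,6,7,8} D(V)={2,4,8} D(U)={1,2,3,5,7}: W {1,2,5,6,7,8}->{1,5}; V {2,4,8}->{2,4}; U {1,2,3,5,7}->{3,5,7} => REVISION
Constraint 2 (V != U) on D(V)={2,4} D(U)={3,5,7}: no change => not a revision
Constraint 3 (U != V) on D(U)={3,5,7} D(V)={2,4}: no change => not a revision
Total revisions = 1

Answer: 1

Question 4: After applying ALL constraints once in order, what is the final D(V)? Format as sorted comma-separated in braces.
Answer: {2,4}

Derivation:
Constraint 1 (W + V = U) on D(W)={1,2,5,6,7,8} D(V)={2,4,8} D(U)={1,2,3,5,7}: W {1,2,5,6,7,8}->{1,5}; V {2,4,8}->{2,4}; U {1,2,3,5,7}->{3,5,7}
Constraint 2 (V != U) on D(V)={2,4} D(U)={3,5,7}: no change
Constraint 3 (U != V) on D(U)={3,5,7} D(V)={2,4}: no change
So after all 3 constraints: D(V) = {2,4}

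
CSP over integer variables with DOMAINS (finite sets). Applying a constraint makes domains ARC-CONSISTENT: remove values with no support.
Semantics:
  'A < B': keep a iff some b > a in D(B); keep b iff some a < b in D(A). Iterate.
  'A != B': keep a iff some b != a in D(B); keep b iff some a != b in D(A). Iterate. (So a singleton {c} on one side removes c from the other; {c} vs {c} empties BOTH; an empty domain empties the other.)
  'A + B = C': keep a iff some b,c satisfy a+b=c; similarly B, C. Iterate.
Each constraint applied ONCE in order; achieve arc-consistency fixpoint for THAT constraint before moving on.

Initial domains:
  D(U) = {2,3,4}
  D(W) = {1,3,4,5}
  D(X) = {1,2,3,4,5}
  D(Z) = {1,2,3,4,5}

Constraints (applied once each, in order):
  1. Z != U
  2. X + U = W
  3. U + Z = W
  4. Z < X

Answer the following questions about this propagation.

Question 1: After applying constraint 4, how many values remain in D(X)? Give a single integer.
Constraint 1 (Z != U) on D(Z)={1,2,3,4,5} D(U)={2,3,4}: no change
Constraint 2 (X + U = W) on D(X)={1,2,3,4,5} D(U)={2,3,4} D(W)={1,3,4,5}: X {1,2,3,4,5}->{1,2,3}; W {1,3,4,5}->{3,4,5}
Constraint 3 (U + Z = W) on D(U)={2,3,4} D(Z)={1,2,3,4,5} D(W)={3,4,5}: Z {1,2,3,4,5}->{1,2,3}
Constraint 4 (Z < X) on D(Z)={1,2,3} D(X)={1,2,3}: Z {1,2,3}->{1,2}; X {1,2,3}->{2,3}
So after constraint 4: D(X)={2,3}, size = 2

Answer: 2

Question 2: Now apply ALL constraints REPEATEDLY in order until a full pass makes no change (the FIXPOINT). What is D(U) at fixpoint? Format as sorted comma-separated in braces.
pass 0 (initial): D(U)={2,3,4}
pass 1: W {1,3,4,5}->{3,4,5}; X {1,2,3,4,5}->{2,3}; Z {1,2,3,4,5}->{1,2}
pass 2: U {2,3,4}->{2,3}; W {3,4,5}->{4,5}
pass 3: no change
Fixpoint after 3 passes: D(U) = {2,3}

Answer: {2,3}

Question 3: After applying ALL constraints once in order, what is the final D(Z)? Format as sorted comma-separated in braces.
Answer: {1,2}

Derivation:
Constraint 1 (Z != U) on D(Z)={1,2,3,4,5} D(U)={2,3,4}: no change
Constraint 2 (X + U = W) on D(X)={1,2,3,4,5} D(U)={2,3,4} D(W)={1,3,4,5}: X {1,2,3,4,5}->{1,2,3}; W {1,3,4,5}->{3,4,5}
Constraint 3 (U + Z = W) on D(U)={2,3,4} D(Z)={1,2,3,4,5} D(W)={3,4,5}: Z {1,2,3,4,5}->{1,2,3}
Constraint 4 (Z < X) on D(Z)={1,2,3} D(X)={1,2,3}: Z {1,2,3}->{1,2}; X {1,2,3}->{2,3}
So after all 4 constraints: D(Z) = {1,2}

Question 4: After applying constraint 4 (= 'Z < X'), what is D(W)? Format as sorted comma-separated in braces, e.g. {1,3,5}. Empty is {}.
Answer: {3,4,5}

Derivation:
Constraint 1 (Z != U) on D(Z)={1,2,3,4,5} D(U)={2,3,4}: no change
Constraint 2 (X + U = W) on D(X)={1,2,3,4,5} D(U)={2,3,4} D(W)={1,3,4,5}: X {1,2,3,4,5}->{1,2,3}; W {1,3,4,5}->{3,4,5}
Constraint 3 (U + Z = W) on D(U)={2,3,4} D(Z)={1,2,3,4,5} D(W)={3,4,5}: Z {1,2,3,4,5}->{1,2,3}
Constraint 4 (Z < X) on D(Z)={1,2,3} D(X)={1,2,3}: Z {1,2,3}->{1,2}; X {1,2,3}->{2,3}
So after constraint 4: D(W) = {3,4,5}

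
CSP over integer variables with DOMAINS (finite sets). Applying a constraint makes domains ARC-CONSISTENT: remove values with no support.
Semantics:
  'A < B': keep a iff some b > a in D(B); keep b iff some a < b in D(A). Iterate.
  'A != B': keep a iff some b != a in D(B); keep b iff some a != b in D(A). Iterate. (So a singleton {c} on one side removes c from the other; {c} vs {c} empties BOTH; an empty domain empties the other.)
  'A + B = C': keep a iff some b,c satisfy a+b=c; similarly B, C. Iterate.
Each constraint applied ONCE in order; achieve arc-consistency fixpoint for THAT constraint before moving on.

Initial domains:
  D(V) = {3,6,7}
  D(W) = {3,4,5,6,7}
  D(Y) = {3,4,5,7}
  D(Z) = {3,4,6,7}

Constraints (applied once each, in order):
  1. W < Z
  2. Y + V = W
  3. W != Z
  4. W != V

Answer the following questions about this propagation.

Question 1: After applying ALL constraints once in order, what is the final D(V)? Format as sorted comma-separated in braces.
Answer: {3}

Derivation:
Constraint 1 (W < Z) on D(W)={3,4,5,6,7} D(Z)={3,4,6,7}: W {3,4,5,6,7}->{3,4,5,6}; Z {3,4,6,7}->{4,6,7}
Constraint 2 (Y + V = W) on D(Y)={3,4,5,7} D(V)={3,6,7} D(W)={3,4,5,6}: Y {3,4,5,7}->{3}; V {3,6,7}->{3}; W {3,4,5,6}->{6}
Constraint 3 (W != Z) on D(W)={6} D(Z)={4,6,7}: Z {4,6,7}->{4,7}
Constraint 4 (W != V) on D(W)={6} D(V)={3}: no change
So after all 4 constraints: D(V) = {3}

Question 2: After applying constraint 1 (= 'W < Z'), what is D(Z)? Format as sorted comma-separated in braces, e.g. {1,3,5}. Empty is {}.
Answer: {4,6,7}

Derivation:
Constraint 1 (W < Z) on D(W)={3,4,5,6,7} D(Z)={3,4,6,7}: W {3,4,5,6,7}->{3,4,5,6}; Z {3,4,6,7}->{4,6,7}
So after constraint 1: D(Z) = {4,6,7}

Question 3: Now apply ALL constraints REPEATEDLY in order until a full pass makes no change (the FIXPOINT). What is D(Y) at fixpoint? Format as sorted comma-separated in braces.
pass 0 (initial): D(Y)={3,4,5,7}
pass 1: V {3,6,7}->{3}; W {3,4,5,6,7}->{6}; Y {3,4,5,7}->{3}; Z {3,4,6,7}->{4,7}
pass 2: Z {4,7}->{7}
pass 3: no change
Fixpoint after 3 passes: D(Y) = {3}

Answer: {3}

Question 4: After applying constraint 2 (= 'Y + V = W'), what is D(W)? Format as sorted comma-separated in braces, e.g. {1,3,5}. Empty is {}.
Constraint 1 (W < Z) on D(W)={3,4,5,6,7} D(Z)={3,4,6,7}: W {3,4,5,6,7}->{3,4,5,6}; Z {3,4,6,7}->{4,6,7}
Constraint 2 (Y + V = W) on D(Y)={3,4,5,7} D(V)={3,6,7} D(W)={3,4,5,6}: Y {3,4,5,7}->{3}; V {3,6,7}->{3}; W {3,4,5,6}->{6}
So after constraint 2: D(W) = {6}

Answer: {6}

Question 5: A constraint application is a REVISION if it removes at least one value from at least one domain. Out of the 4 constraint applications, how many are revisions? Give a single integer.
Answer: 3

Derivation:
Constraint 1 (W < Z) on D(W)={3,4,5,6,7} D(Z)={3,4,6,7}: W {3,4,5,6,7}->{3,4,5,6}; Z {3,4,6,7}->{4,6,7} => REVISION
Constraint 2 (Y + V = W) on D(Y)={3,4,5,7} D(V)={3,6,7} D(W)={3,4,5,6}: Y {3,4,5,7}->{3}; V {3,6,7}->{3}; W {3,4,5,6}->{6} => REVISION
Constraint 3 (W != Z) on D(W)={6} D(Z)={4,6,7}: Z {4,6,7}->{4,7} => REVISION
Constraint 4 (W != V) on D(W)={6} D(V)={3}: no change => not a revision
Total revisions = 3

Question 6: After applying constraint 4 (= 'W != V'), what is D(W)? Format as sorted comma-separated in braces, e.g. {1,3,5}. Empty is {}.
Constraint 1 (W < Z) on D(W)={3,4,5,6,7} D(Z)={3,4,6,7}: W {3,4,5,6,7}->{3,4,5,6}; Z {3,4,6,7}->{4,6,7}
Constraint 2 (Y + V = W) on D(Y)={3,4,5,7} D(V)={3,6,7} D(W)={3,4,5,6}: Y {3,4,5,7}->{3}; V {3,6,7}->{3}; W {3,4,5,6}->{6}
Constraint 3 (W != Z) on D(W)={6} D(Z)={4,6,7}: Z {4,6,7}->{4,7}
Constraint 4 (W != V) on D(W)={6} D(V)={3}: no change
So after constraint 4: D(W) = {6}

Answer: {6}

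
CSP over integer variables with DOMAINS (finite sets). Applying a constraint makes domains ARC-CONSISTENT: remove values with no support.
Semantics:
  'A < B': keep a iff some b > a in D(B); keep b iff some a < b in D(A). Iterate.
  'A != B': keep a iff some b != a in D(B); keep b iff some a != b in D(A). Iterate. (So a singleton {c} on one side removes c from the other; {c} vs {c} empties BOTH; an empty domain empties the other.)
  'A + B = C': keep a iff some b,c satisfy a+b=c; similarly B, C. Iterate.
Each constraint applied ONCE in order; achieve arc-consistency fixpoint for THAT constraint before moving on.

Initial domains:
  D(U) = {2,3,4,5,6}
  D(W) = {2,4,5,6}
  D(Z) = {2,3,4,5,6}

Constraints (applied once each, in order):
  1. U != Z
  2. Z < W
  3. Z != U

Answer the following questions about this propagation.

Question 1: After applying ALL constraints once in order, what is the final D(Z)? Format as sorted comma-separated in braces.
Constraint 1 (U != Z) on D(U)={2,3,4,5,6} D(Z)={2,3,4,5,6}: no change
Constraint 2 (Z < W) on D(Z)={2,3,4,5,6} D(W)={2,4,5,6}: Z {2,3,4,5,6}->{2,3,4,5}; W {2,4,5,6}->{4,5,6}
Constraint 3 (Z != U) on D(Z)={2,3,4,5} D(U)={2,3,4,5,6}: no change
So after all 3 constraints: D(Z) = {2,3,4,5}

Answer: {2,3,4,5}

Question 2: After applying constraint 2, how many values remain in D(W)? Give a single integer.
Constraint 1 (U != Z) on D(U)={2,3,4,5,6} D(Z)={2,3,4,5,6}: no change
Constraint 2 (Z < W) on D(Z)={2,3,4,5,6} D(W)={2,4,5,6}: Z {2,3,4,5,6}->{2,3,4,5}; W {2,4,5,6}->{4,5,6}
So after constraint 2: D(W)={4,5,6}, size = 3

Answer: 3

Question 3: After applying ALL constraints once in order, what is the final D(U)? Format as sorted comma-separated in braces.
Constraint 1 (U != Z) on D(U)={2,3,4,5,6} D(Z)={2,3,4,5,6}: no change
Constraint 2 (Z < W) on D(Z)={2,3,4,5,6} D(W)={2,4,5,6}: Z {2,3,4,5,6}->{2,3,4,5}; W {2,4,5,6}->{4,5,6}
Constraint 3 (Z != U) on D(Z)={2,3,4,5} D(U)={2,3,4,5,6}: no change
So after all 3 constraints: D(U) = {2,3,4,5,6}

Answer: {2,3,4,5,6}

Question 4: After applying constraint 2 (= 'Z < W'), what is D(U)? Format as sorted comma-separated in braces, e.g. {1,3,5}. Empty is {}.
Answer: {2,3,4,5,6}

Derivation:
Constraint 1 (U != Z) on D(U)={2,3,4,5,6} D(Z)={2,3,4,5,6}: no change
Constraint 2 (Z < W) on D(Z)={2,3,4,5,6} D(W)={2,4,5,6}: Z {2,3,4,5,6}->{2,3,4,5}; W {2,4,5,6}->{4,5,6}
So after constraint 2: D(U) = {2,3,4,5,6}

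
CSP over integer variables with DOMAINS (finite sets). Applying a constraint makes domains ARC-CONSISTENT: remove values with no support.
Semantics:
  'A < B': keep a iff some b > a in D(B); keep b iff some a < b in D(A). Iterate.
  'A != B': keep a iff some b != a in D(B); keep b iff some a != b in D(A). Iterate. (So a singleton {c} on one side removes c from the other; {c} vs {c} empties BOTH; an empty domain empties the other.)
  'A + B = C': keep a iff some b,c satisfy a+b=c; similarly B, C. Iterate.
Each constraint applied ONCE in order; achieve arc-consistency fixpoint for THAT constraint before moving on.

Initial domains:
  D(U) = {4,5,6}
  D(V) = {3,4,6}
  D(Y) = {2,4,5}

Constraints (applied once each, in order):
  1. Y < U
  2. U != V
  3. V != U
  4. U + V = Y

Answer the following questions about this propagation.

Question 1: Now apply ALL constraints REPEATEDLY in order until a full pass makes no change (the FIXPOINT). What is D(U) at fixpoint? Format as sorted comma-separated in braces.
Answer: {}

Derivation:
pass 0 (initial): D(U)={4,5,6}
pass 1: U {4,5,6}->{}; V {3,4,6}->{}; Y {2,4,5}->{}
pass 2: no change
Fixpoint after 2 passes: D(U) = {}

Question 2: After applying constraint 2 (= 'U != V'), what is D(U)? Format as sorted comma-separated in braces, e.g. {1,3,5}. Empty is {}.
Answer: {4,5,6}

Derivation:
Constraint 1 (Y < U) on D(Y)={2,4,5} D(U)={4,5,6}: no change
Constraint 2 (U != V) on D(U)={4,5,6} D(V)={3,4,6}: no change
So after constraint 2: D(U) = {4,5,6}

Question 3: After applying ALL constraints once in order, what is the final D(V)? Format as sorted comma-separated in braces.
Answer: {}

Derivation:
Constraint 1 (Y < U) on D(Y)={2,4,5} D(U)={4,5,6}: no change
Constraint 2 (U != V) on D(U)={4,5,6} D(V)={3,4,6}: no change
Constraint 3 (V != U) on D(V)={3,4,6} D(U)={4,5,6}: no change
Constraint 4 (U + V = Y) on D(U)={4,5,6} D(V)={3,4,6} D(Y)={2,4,5}: U {4,5,6}->{}; V {3,4,6}->{}; Y {2,4,5}->{}
So after all 4 constraints: D(V) = {}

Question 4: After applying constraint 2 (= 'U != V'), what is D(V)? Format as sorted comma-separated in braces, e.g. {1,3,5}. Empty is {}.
Constraint 1 (Y < U) on D(Y)={2,4,5} D(U)={4,5,6}: no change
Constraint 2 (U != V) on D(U)={4,5,6} D(V)={3,4,6}: no change
So after constraint 2: D(V) = {3,4,6}

Answer: {3,4,6}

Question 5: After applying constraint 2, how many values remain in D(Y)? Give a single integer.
Answer: 3

Derivation:
Constraint 1 (Y < U) on D(Y)={2,4,5} D(U)={4,5,6}: no change
Constraint 2 (U != V) on D(U)={4,5,6} D(V)={3,4,6}: no change
So after constraint 2: D(Y)={2,4,5}, size = 3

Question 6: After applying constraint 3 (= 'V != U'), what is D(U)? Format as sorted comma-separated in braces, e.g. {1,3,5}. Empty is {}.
Constraint 1 (Y < U) on D(Y)={2,4,5} D(U)={4,5,6}: no change
Constraint 2 (U != V) on D(U)={4,5,6} D(V)={3,4,6}: no change
Constraint 3 (V != U) on D(V)={3,4,6} D(U)={4,5,6}: no change
So after constraint 3: D(U) = {4,5,6}

Answer: {4,5,6}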